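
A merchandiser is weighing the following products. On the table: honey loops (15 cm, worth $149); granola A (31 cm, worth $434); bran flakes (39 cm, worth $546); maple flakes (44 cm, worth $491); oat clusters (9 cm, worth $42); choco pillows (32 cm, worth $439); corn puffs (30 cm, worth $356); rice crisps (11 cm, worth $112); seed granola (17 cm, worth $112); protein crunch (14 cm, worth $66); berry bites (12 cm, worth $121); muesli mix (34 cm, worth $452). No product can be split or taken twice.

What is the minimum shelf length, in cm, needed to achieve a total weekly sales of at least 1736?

132

Look for the lowest-shelf combination reaching 1736.
granola A + bran flakes + choco pillows + corn puffs reaches 1775 using 132 cm.
Below 132 cm the best achievable stays under 1736.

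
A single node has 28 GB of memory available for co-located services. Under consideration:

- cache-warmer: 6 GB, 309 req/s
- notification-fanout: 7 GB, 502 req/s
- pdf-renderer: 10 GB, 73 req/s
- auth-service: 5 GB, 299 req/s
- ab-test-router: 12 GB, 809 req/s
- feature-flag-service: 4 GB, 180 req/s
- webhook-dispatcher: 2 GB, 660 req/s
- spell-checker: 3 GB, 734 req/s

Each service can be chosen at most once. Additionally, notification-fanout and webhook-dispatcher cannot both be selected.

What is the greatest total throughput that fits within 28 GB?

Ranking by ratio (throughput/GB): webhook-dispatcher 330.00, spell-checker 244.67, notification-fanout 71.71, ab-test-router 67.42.
Cache-warmer + auth-service + ab-test-router + webhook-dispatcher + spell-checker uses 28 of the 28 GB and totals 2811.

2811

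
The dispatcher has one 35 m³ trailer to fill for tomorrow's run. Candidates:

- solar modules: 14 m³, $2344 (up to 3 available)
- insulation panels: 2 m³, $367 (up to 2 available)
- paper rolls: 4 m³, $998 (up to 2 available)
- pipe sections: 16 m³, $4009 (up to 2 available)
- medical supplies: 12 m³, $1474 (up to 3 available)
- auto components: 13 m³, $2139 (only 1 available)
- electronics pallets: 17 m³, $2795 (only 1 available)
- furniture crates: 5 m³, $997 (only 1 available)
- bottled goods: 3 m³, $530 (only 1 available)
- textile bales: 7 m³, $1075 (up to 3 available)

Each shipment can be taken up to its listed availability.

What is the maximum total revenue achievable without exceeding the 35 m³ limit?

Filling by ratio: insulation panels + 2×pipe sections for 8385, with 1 m³ left unused.
Dropping insulation panels frees 2 m³; slotting in bottled goods (3 m³) lifts the total to 8548 at 35 m³.

8548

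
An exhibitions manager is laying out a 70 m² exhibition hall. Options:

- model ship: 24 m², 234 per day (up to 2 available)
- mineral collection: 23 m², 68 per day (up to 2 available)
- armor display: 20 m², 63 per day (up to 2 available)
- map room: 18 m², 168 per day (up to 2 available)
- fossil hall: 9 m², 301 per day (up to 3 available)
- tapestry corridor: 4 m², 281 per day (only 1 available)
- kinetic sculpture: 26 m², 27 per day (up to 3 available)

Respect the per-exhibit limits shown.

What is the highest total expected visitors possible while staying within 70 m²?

1520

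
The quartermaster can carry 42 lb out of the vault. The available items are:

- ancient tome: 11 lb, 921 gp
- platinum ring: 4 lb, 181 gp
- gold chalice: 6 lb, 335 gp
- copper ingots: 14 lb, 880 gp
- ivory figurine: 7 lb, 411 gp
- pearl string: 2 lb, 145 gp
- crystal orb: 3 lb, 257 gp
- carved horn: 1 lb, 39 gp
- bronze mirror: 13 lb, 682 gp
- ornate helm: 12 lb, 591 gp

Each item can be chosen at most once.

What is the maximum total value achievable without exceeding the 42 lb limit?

By value per lb: crystal orb 85.67, ancient tome 83.73, pearl string 72.50 lead.
Taking the top-ratio items first gives ancient tome + platinum ring + copper ingots + ivory figurine + pearl string + crystal orb + carved horn for 2834 (42 lb).
The 6 lb tied up in platinum ring and pearl string is better spent on gold chalice — total rises to 2843 (42 lb).

2843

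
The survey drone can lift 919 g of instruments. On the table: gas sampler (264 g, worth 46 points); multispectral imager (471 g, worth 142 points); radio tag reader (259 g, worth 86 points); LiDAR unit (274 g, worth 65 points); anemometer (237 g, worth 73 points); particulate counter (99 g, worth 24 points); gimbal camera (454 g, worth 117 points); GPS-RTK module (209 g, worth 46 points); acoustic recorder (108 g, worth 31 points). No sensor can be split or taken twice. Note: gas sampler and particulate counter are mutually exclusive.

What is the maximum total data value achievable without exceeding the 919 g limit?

270

Filling by ratio: radio tag reader + anemometer + particulate counter + GPS-RTK module + acoustic recorder for 260, with 7 g left unused.
The 468 g tied up in radio tag reader and GPS-RTK module is better spent on multispectral imager — total rises to 270 (915 g).
Runner-up multispectral imager + anemometer + GPS-RTK module tops out at 261.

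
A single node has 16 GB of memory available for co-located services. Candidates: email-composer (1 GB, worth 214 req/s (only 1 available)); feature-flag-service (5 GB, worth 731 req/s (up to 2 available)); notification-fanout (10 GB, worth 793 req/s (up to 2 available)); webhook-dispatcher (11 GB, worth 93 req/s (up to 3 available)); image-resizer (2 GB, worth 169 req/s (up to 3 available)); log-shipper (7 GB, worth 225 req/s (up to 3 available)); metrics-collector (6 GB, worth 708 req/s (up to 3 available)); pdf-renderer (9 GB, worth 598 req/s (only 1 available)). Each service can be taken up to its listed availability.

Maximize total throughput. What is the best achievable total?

Ranking by ratio (throughput/GB): email-composer 214.00, feature-flag-service 146.20, metrics-collector 118.00, image-resizer 84.50.
Taking the top-ratio services first gives email-composer + 2×feature-flag-service + 2×image-resizer for 2014 (15 GB).
Replace email-composer and 2×image-resizer with metrics-collector: the trade gains 156 net, giving 2170 at 16 GB.
That's the maximum — no swap from here does better than 2170.

2170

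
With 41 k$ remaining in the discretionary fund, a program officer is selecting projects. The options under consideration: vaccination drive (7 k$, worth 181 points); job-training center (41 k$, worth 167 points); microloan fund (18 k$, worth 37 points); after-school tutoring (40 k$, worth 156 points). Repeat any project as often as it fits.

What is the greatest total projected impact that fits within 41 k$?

By projected impact per k$: vaccination drive 25.86, job-training center 4.07, after-school tutoring 3.90, microloan fund 2.06 lead.
The ratio ordering already packs tightly: 5×vaccination drive, 35 k$, 905.

905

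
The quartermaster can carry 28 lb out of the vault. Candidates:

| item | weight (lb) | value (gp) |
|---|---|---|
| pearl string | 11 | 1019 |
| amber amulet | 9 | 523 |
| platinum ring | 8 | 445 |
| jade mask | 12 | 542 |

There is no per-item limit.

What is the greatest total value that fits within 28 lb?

2038

By value per lb: pearl string 92.64, amber amulet 58.11, platinum ring 55.62, jade mask 45.17 lead.
2×pearl string uses 22 of the 28 lb and totals 2038.
The spare 6 lb is too small for any remaining item, and no exchange beats 2038.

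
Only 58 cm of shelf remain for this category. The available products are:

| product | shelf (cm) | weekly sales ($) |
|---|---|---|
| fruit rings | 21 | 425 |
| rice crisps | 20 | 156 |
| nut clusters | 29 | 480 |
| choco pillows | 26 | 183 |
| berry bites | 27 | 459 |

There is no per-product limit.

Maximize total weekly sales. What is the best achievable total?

Greedy by ratio would take 2×fruit rings: 42 cm used, total 850.
Dropping 2×fruit rings frees 42 cm; slotting in 2×nut clusters (58 cm) lifts the total to 960 at 58 cm.
No other feasible combination exceeds 960.

960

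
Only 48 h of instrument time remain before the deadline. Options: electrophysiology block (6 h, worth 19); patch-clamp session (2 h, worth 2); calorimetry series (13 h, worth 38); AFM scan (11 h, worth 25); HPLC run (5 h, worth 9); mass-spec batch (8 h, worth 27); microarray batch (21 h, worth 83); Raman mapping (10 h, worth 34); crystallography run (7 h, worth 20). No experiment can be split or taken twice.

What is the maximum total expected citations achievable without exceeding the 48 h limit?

167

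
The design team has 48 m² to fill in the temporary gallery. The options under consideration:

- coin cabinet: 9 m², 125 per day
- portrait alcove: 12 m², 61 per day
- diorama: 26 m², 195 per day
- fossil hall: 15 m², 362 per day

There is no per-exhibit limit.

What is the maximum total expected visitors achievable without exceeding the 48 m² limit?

Taking 3×fossil hall: 45 m² used, 1086 in expected visitors.
Nothing else within 48 m² beats 1086.

1086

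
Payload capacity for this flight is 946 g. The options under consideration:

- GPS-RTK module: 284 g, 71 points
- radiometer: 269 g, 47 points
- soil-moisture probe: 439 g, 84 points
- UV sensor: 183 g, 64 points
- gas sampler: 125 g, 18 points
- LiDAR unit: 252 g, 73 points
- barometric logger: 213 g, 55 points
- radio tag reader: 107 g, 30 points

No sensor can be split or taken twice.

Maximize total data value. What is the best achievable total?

The ratio heuristic lands on UV sensor + gas sampler + LiDAR unit + barometric logger + radio tag reader (240) but leaves 66 g idle.
Dropping gas sampler and radio tag reader frees 232 g; slotting in GPS-RTK module (284 g) lifts the total to 263 at 932 g.
The closest alternative, UV sensor + gas sampler + LiDAR unit + barometric logger + radio tag reader, reaches only 240.

263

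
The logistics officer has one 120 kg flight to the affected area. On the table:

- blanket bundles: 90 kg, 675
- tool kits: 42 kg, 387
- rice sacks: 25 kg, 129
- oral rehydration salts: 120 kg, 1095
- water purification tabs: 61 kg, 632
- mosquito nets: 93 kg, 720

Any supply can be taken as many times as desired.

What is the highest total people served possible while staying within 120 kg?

By people served per kg: water purification tabs 10.36, tool kits 9.21, oral rehydration salts 9.12, mosquito nets 7.74 lead.
The ratio heuristic lands on tool kits + water purification tabs (1019) but leaves 17 kg idle.
Replace tool kits and water purification tabs with oral rehydration salts: the trade gains 76 net, giving 1095 at 120 kg.

1095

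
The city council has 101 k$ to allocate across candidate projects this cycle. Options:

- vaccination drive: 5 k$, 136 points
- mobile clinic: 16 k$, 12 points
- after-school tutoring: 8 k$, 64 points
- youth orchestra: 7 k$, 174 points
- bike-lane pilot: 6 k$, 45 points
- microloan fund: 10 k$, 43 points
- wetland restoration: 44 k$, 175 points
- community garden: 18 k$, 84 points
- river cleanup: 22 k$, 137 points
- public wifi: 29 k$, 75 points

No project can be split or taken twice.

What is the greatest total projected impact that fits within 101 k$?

731

A density-first pass picks vaccination drive + mobile clinic + after-school tutoring + youth orchestra + bike-lane pilot + microloan fund + community garden + river cleanup — 695 at 92 k$.
The 44 k$ tied up in mobile clinic and microloan fund and community garden is better spent on wetland restoration — total rises to 731 (92 k$).
The closest alternative, vaccination drive + after-school tutoring + youth orchestra + microloan fund + wetland restoration + river cleanup, reaches only 729.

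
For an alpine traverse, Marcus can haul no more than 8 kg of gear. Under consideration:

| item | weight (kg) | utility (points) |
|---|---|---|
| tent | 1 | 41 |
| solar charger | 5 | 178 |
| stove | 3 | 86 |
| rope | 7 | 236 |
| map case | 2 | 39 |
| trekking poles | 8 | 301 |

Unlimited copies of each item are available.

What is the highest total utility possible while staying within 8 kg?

The ratio ordering already packs tightly: 8×tent, 8 kg, 328.

328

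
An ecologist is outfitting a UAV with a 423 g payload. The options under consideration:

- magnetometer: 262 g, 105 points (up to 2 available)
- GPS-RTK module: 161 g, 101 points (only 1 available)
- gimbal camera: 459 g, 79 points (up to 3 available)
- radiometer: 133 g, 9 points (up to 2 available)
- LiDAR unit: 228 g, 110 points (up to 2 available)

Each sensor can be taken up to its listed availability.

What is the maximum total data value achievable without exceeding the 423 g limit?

211

Best packing: GPS-RTK module + LiDAR unit — 389 g, 211 total.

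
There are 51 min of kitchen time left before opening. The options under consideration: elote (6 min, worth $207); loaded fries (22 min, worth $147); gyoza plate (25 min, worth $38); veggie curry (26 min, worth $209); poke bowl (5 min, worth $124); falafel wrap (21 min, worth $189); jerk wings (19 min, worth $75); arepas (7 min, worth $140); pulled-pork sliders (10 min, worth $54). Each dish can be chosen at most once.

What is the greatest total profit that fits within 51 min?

Density check — elote 34.50, poke bowl 24.80, arepas 20.00, falafel wrap 9.00 are the best per min.
Taking elote + poke bowl + falafel wrap + arepas + pulled-pork sliders: 49 min used, 714 in profit.

714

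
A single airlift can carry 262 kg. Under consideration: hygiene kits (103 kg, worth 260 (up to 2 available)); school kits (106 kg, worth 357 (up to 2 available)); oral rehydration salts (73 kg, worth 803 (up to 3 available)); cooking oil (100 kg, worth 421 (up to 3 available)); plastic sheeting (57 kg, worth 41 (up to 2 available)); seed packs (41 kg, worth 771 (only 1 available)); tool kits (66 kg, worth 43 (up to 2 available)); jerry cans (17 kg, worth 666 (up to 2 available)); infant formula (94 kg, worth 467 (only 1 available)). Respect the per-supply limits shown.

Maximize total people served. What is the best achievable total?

3741

A density-first pass picks 2×oral rehydration salts + seed packs + 2×jerry cans — 3709 at 221 kg.
Replace seed packs with oral rehydration salts: the trade gains 32 net, giving 3741 at 253 kg.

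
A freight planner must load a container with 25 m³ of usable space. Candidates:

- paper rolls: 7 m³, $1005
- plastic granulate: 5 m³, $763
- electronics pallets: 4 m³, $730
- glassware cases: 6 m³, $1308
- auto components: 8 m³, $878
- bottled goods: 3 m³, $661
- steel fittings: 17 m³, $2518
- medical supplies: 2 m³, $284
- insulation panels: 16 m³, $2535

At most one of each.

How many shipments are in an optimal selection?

3

Optimal total is 4504.
One optimal bundle: glassware cases + bottled goods + insulation panels (25 m³).
All optima have 3 shipments.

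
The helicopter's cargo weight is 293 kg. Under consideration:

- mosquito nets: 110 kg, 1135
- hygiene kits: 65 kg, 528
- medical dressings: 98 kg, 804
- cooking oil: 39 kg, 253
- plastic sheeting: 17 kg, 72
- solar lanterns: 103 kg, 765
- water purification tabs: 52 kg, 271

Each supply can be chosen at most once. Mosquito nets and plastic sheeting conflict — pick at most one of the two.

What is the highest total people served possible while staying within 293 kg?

Ranking by ratio (people served/kg): mosquito nets 10.32, medical dressings 8.20, hygiene kits 8.12, solar lanterns 7.43.
Taking mosquito nets + hygiene kits + medical dressings: 273 kg used, 2467 in people served.

2467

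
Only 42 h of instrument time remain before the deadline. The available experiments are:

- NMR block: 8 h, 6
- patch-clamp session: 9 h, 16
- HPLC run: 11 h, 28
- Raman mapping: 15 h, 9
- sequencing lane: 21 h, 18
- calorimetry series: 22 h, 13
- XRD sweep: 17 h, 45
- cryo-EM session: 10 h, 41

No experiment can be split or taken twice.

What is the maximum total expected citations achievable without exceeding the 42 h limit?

114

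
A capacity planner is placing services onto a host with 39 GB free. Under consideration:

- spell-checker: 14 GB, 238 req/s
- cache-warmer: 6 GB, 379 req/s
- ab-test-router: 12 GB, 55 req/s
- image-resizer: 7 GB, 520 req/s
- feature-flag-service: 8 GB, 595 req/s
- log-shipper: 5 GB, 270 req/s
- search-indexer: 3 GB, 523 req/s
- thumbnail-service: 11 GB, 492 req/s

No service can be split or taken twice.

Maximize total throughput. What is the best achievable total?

2509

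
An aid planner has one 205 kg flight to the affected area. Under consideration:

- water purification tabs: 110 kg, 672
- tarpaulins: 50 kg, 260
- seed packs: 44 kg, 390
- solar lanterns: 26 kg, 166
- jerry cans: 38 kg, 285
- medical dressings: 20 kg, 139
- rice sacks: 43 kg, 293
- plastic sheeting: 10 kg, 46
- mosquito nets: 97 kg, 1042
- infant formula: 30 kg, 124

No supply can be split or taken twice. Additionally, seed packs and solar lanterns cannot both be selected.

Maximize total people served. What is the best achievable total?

1864

By people served per kg: mosquito nets 10.74, seed packs 8.86, jerry cans 7.50, medical dressings 6.95 lead.
Greedy by ratio would take seed packs + jerry cans + medical dressings + mosquito nets: 199 kg used, total 1856.
The 38 kg tied up in jerry cans is better spent on rice sacks — total rises to 1864 (204 kg).
Next best is seed packs + jerry cans + medical dressings + mosquito nets at 1856 (199 kg) — short by 8.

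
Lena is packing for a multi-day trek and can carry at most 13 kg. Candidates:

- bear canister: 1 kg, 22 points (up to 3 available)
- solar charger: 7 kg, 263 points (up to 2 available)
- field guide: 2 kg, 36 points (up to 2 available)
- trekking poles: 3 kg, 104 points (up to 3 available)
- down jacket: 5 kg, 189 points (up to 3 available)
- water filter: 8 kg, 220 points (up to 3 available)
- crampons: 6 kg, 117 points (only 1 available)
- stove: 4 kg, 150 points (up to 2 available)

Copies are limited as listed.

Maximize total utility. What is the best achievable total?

489

Density check — down jacket 37.80, solar charger 37.57, stove 37.50, trekking poles 34.67 are the best per kg.
Taking the top-ratio items first gives trekking poles + 2×down jacket for 482 (13 kg).
Replace trekking poles and down jacket with 2×stove: the trade gains 7 net, giving 489 at 13 kg.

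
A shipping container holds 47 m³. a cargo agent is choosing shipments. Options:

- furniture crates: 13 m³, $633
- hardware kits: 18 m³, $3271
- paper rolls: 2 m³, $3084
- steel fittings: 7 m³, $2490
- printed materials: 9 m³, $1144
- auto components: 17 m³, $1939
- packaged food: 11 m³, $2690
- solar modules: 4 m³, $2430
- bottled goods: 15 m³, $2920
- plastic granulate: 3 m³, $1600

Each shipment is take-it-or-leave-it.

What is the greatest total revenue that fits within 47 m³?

15565

Greedy by ratio would take paper rolls + steel fittings + packaged food + solar modules + bottled goods + plastic granulate: 42 m³ used, total 15214.
Dropping bottled goods frees 15 m³; slotting in hardware kits (18 m³) lifts the total to 15565 at 45 m³.
Next best is paper rolls + steel fittings + packaged food + solar modules + bottled goods + plastic granulate at 15214 (42 m³) — short by 351.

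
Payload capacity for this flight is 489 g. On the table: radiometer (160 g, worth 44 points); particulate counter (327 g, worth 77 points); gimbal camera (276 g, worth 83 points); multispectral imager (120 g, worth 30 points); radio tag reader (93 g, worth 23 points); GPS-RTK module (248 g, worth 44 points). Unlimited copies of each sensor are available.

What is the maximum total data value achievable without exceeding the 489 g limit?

Density check — gimbal camera 0.30, radiometer 0.28, multispectral imager 0.25 are the best per g.
Taking the top-ratio sensors first gives radiometer + gimbal camera for 127 (436 g).
The 160 g tied up in radiometer is better spent on multispectral imager + radio tag reader — total rises to 136 (489 g).

136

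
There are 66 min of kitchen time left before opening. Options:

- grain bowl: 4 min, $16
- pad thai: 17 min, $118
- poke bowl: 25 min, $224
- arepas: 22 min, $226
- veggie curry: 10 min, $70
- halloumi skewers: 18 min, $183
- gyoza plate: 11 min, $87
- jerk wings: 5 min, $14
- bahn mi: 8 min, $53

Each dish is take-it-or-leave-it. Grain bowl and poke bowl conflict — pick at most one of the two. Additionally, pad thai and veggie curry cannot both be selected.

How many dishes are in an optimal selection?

3

Optimal total is 633.
One optimal bundle: poke bowl + arepas + halloumi skewers (65 min).
All optima have 3 dishes.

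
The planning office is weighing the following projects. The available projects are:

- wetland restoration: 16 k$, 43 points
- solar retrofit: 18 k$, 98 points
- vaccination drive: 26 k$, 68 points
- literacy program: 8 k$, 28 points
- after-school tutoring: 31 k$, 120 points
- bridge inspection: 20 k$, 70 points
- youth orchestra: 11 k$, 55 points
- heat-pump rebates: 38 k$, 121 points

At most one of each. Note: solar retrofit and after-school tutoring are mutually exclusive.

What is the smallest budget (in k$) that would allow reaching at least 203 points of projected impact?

Need the lightest bundle worth ≥ 203.
Taking solar retrofit + bridge inspection + youth orchestra gives 223 (≥ 203) for 49 k$.
Below 49 k$ the best achievable stays under 203.

49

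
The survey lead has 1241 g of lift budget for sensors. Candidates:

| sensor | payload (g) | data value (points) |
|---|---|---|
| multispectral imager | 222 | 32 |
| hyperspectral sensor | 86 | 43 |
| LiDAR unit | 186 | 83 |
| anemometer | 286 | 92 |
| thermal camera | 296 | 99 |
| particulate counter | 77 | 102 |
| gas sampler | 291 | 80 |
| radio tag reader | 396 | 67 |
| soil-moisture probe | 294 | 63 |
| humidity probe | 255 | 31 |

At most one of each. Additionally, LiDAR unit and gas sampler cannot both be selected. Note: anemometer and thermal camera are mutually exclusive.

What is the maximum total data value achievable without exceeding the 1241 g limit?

Best packing: multispectral imager + hyperspectral sensor + LiDAR unit + thermal camera + particulate counter + soil-moisture probe — 1161 g, 422 total.

422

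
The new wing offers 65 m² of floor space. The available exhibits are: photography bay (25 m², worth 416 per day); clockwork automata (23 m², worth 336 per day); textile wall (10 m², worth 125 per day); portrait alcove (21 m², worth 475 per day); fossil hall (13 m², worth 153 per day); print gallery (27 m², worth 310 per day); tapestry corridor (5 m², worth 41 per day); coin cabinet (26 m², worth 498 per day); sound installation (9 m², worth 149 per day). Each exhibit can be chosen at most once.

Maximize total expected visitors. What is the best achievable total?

The ratio heuristic lands on portrait alcove + tapestry corridor + coin cabinet + sound installation (1163) but leaves 4 m² idle.
The 9 m² tied up in sound installation is better spent on fossil hall — total rises to 1167 (65 m²).

1167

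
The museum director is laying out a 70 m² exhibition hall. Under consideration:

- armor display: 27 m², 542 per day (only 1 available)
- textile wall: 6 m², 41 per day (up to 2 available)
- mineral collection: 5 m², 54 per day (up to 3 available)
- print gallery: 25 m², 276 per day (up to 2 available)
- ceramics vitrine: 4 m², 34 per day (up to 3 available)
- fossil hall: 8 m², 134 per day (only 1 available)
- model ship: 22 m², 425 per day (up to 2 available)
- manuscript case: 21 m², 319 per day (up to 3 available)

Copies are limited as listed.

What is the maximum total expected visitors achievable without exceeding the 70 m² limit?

1286

Taking the top-ratio exhibits first gives armor display + 2×mineral collection + fossil hall + model ship for 1209 (67 m²).
The 18 m² tied up in 2×mineral collection and fossil hall is better spent on manuscript case — total rises to 1286 (70 m²).
No other feasible combination exceeds 1286.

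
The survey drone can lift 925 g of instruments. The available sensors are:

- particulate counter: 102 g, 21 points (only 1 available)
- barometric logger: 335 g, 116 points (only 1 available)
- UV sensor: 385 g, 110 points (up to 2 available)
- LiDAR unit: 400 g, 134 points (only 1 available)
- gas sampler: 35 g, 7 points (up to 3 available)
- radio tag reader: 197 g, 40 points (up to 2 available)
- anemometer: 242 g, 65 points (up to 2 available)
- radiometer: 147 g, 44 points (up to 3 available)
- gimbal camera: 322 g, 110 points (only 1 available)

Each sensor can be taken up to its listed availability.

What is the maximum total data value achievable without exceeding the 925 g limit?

301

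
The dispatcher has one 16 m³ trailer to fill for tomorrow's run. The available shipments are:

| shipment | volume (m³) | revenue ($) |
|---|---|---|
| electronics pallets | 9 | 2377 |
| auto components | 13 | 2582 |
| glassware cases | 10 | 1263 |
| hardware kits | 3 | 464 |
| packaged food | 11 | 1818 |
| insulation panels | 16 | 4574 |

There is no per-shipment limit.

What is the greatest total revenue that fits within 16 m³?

4574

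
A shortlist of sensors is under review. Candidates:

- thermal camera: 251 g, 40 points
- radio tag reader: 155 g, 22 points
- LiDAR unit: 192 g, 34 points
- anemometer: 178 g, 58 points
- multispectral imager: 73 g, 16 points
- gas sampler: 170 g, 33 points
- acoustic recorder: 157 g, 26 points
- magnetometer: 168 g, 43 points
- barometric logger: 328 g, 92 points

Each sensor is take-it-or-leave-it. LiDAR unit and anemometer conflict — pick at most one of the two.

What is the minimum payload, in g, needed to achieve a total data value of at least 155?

Need the lightest bundle worth ≥ 155.
anemometer + multispectral imager + barometric logger: 166 data value at 579 g.
Below 579 g the best achievable stays under 155.

579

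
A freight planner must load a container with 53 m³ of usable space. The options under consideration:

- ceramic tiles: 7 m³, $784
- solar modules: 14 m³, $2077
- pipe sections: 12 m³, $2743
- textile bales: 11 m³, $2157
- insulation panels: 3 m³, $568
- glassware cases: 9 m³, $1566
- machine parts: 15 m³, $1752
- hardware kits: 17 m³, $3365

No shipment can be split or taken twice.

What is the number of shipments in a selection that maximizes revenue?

Best achievable revenue is 10399.
For example pipe sections + textile bales + insulation panels + glassware cases + hardware kits achieves it, using 52 m³.
Any selection reaching 10399 contains exactly 5 shipments.

5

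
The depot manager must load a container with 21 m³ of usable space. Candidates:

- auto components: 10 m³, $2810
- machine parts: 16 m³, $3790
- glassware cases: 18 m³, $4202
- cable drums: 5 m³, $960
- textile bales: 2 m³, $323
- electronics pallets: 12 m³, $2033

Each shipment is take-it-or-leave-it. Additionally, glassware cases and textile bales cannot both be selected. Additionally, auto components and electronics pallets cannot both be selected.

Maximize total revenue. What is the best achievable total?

Density check — auto components 281.00, machine parts 236.88, glassware cases 233.44, cable drums 192.00 are the best per m³.
Greedy by ratio would take auto components + cable drums + textile bales: 17 m³ used, total 4093.
The 12 m³ tied up in auto components and textile bales is better spent on machine parts — total rises to 4750 (21 m³).

4750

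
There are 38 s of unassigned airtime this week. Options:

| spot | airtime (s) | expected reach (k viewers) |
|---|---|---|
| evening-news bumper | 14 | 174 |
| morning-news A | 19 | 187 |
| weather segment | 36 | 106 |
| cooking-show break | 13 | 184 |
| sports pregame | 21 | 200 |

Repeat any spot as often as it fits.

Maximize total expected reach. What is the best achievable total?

384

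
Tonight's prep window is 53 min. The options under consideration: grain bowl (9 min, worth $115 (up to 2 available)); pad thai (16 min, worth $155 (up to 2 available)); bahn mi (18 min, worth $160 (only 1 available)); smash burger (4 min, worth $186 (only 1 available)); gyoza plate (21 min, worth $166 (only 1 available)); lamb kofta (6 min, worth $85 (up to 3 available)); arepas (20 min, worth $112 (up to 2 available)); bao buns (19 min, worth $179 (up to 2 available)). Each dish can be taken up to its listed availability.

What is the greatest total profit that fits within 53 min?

Greedy by ratio would take 2×grain bowl + smash burger + 3×lamb kofta: 40 min used, total 671.
Dropping lamb kofta frees 6 min; slotting in bao buns (19 min) lifts the total to 765 at 53 min.

765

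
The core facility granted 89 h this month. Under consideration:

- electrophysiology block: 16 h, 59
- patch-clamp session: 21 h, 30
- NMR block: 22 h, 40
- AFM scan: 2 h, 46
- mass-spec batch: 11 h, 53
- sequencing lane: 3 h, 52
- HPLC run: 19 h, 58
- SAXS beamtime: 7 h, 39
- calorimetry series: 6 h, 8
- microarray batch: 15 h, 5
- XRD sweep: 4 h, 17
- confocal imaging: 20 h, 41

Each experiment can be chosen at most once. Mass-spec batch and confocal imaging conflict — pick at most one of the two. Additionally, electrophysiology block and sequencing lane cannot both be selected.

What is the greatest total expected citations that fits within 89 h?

335

Ranking by ratio (expected citations/h): AFM scan 23.00, sequencing lane 17.33, SAXS beamtime 5.57.
Best packing: patch-clamp session + NMR block + AFM scan + mass-spec batch + sequencing lane + HPLC run + SAXS beamtime + XRD sweep — 89 h, 335 total.
An exhaustive check of the 4096 subsets confirms 335.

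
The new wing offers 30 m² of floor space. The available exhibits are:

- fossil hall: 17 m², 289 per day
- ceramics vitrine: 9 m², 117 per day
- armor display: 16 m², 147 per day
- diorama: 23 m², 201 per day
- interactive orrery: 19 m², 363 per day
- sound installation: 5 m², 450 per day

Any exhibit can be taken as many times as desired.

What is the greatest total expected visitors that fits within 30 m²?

2700

Taking 6×sound installation: 30 m² used, 2700 in expected visitors.
That's the maximum — no swap from here does better than 2700.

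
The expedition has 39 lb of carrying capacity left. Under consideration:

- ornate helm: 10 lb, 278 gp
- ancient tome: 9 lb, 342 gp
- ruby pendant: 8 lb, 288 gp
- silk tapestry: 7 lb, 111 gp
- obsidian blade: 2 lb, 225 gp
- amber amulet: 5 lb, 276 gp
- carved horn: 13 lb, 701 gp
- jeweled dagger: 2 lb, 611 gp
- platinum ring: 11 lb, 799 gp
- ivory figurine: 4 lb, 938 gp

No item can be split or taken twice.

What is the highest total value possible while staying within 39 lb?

Density check — jeweled dagger 305.50, ivory figurine 234.50, obsidian blade 112.50 are the best per lb.
Best packing: obsidian blade + amber amulet + carved horn + jeweled dagger + platinum ring + ivory figurine — 37 lb, 3550 total.
The closest alternative, ancient tome + carved horn + jeweled dagger + platinum ring + ivory figurine, reaches only 3391.

3550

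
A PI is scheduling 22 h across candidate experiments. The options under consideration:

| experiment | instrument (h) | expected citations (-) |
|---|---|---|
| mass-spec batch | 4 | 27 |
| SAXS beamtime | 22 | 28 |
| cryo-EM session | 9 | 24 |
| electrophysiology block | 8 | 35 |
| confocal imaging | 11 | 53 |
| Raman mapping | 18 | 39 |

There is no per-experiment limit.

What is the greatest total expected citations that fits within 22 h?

135

By expected citations per h: mass-spec batch 6.75, confocal imaging 4.82, electrophysiology block 4.38, cryo-EM session 2.67 lead.
5×mass-spec batch uses 20 of the 22 h and totals 135.
That's the maximum — no swap from here does better than 135.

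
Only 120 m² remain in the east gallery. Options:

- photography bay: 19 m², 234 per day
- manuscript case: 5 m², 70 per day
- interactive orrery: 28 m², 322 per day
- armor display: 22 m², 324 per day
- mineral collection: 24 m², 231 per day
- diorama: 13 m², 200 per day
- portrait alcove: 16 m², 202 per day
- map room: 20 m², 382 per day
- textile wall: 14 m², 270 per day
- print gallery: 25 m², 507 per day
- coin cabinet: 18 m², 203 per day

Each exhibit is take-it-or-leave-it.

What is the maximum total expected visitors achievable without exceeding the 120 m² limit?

1987

A density-first pass picks manuscript case + armor display + diorama + portrait alcove + map room + textile wall + print gallery — 1955 at 115 m².
Replace portrait alcove with photography bay: the trade gains 32 net, giving 1987 at 118 m².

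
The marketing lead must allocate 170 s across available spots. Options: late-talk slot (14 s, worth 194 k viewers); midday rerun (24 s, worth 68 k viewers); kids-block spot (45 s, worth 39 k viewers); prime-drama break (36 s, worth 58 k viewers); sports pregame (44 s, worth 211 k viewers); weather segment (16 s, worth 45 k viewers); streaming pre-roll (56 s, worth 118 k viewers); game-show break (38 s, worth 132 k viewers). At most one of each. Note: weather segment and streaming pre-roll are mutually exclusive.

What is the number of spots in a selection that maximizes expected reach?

Optimal total is 663.
For example late-talk slot + midday rerun + prime-drama break + sports pregame + game-show break achieves it, using 156 s.
Every optimal selection uses 5 spots.

5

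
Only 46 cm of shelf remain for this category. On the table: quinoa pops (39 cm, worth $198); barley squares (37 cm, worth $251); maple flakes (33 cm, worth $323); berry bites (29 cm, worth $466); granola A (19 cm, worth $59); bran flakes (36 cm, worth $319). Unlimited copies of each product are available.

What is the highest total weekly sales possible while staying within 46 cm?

Ranking by ratio (weekly sales/cm): berry bites 16.07, maple flakes 9.79, bran flakes 8.86.
The ratio ordering already packs tightly: berry bites, 29 cm, 466.
The spare 17 cm is too small for any remaining product, and no exchange beats 466.

466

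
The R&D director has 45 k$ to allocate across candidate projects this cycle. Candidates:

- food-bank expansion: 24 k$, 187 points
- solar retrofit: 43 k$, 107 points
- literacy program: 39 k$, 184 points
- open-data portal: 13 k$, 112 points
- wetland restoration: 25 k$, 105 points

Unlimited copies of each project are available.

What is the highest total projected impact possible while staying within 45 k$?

336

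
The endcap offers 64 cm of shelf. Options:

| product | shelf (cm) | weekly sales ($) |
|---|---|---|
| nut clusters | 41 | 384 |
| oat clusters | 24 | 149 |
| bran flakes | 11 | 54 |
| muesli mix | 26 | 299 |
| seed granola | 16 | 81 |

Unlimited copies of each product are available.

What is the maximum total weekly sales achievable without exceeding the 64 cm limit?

Taking bran flakes + 2×muesli mix: 63 cm used, 652 in weekly sales.
Every other selection either busts 64 cm or fails to beat 652.

652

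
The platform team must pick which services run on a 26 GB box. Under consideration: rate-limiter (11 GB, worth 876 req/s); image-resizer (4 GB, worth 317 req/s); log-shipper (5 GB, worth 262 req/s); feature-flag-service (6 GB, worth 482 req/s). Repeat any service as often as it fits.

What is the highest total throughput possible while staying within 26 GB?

2080

The ratio heuristic lands on 4×feature-flag-service (1928) but leaves 2 GB idle.
The 6 GB tied up in feature-flag-service is better spent on 2×image-resizer — total rises to 2080 (26 GB).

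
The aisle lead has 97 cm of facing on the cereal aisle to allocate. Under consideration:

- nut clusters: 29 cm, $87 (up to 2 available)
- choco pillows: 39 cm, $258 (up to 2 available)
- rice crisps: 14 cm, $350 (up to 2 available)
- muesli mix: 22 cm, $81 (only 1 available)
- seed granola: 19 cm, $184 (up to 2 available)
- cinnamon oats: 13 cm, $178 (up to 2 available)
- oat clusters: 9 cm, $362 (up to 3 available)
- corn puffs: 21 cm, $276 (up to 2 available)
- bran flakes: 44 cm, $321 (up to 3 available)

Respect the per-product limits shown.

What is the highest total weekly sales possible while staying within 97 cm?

Taking the top-ratio products first gives 2×rice crisps + 2×cinnamon oats + 3×oat clusters for 2142 (81 cm).
Dropping 2×cinnamon oats frees 26 cm; slotting in 2×corn puffs (42 cm) lifts the total to 2338 at 97 cm.
No other feasible combination exceeds 2338.

2338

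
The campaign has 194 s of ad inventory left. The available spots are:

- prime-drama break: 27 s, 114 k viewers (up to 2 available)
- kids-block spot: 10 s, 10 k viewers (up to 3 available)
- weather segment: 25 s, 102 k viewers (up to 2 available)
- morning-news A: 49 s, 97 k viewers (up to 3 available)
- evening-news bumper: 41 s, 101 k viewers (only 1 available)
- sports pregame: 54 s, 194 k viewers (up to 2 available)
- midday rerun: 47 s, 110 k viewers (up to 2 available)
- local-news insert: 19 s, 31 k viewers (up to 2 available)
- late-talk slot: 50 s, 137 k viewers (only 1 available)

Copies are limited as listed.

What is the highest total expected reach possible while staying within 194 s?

718

Density check — prime-drama break 4.22, weather segment 4.08, sports pregame 3.59, late-talk slot 2.74 are the best per s.
Filling by ratio: 2×prime-drama break + kids-block spot + 2×weather segment + sports pregame + local-news insert for 667, with 7 s left unused.
Dropping kids-block spot and weather segment and local-news insert frees 54 s; slotting in sports pregame (54 s) lifts the total to 718 at 187 s.
That's the maximum — no swap from here does better than 718.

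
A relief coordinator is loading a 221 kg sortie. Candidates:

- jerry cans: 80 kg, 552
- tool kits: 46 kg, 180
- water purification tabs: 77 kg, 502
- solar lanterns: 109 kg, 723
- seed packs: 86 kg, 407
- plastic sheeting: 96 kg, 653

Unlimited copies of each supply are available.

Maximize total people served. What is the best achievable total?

A density-first pass picks 2×jerry cans + tool kits — 1284 at 206 kg.
Replace 2×jerry cans and tool kits with 2×solar lanterns: the trade gains 162 net, giving 1446 at 218 kg.

1446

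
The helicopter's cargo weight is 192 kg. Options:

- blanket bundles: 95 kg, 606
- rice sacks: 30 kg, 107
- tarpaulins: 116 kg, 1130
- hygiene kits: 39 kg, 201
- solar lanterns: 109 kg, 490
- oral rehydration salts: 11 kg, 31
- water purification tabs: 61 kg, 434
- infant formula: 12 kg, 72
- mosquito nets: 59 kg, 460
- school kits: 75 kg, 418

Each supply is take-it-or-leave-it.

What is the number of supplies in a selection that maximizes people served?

The maximum people served within 192 kg is 1662.
For example tarpaulins + infant formula + mosquito nets achieves it, using 187 kg.
All optima have 3 supplies.

3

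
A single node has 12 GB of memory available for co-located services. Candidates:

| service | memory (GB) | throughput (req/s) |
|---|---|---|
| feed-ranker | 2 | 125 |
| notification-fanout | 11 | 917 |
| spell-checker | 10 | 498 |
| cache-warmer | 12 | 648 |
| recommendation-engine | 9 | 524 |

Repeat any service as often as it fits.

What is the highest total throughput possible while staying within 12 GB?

917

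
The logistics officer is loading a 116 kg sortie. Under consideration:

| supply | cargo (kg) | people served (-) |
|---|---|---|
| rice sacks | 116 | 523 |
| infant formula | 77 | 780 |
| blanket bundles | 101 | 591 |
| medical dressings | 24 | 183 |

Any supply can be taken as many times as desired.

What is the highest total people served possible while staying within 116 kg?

Best packing: infant formula + medical dressings — 101 kg, 963 total.
Every other selection either busts 116 kg or fails to beat 963.

963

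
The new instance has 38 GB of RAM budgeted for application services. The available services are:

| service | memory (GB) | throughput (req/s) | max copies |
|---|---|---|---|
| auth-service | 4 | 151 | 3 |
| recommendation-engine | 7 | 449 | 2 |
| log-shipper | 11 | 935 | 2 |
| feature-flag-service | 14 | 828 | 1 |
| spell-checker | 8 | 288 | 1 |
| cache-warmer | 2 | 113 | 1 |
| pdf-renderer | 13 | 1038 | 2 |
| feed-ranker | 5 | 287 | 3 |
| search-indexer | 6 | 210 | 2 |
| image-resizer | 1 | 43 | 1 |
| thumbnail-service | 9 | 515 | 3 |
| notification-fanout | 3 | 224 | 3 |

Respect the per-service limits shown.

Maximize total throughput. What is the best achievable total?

3132

Taking 2×log-shipper + pdf-renderer + notification-fanout: 38 GB used, 3132 in throughput.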